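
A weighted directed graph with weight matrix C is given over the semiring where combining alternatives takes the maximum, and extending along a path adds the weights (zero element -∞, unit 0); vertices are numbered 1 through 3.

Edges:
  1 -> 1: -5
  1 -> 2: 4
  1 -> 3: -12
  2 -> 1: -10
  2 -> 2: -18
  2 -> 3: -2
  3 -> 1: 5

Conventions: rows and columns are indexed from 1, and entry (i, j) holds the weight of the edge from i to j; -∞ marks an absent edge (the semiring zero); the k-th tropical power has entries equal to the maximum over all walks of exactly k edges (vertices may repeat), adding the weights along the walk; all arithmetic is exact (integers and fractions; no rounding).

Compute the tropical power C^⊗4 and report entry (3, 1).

C^⊗2:
  [-6, -1, 2]
  [3, -6, -20]
  [0, 9, -7]
C^⊗3:
  [7, -2, -3]
  [-2, 7, -8]
  [-1, 4, 7]
C^⊗4:
  [2, 11, -4]
  [-3, 2, 5]
  [12, 3, 2]
Key observation: the optimum is the walk 3->1->2->3->1, with weight 5 + 4 + (-2) + 5 = 12.
Optimal value attained by: walk 3->1->2->3->1.
Answer: (C^⊗4)[3][1] = 12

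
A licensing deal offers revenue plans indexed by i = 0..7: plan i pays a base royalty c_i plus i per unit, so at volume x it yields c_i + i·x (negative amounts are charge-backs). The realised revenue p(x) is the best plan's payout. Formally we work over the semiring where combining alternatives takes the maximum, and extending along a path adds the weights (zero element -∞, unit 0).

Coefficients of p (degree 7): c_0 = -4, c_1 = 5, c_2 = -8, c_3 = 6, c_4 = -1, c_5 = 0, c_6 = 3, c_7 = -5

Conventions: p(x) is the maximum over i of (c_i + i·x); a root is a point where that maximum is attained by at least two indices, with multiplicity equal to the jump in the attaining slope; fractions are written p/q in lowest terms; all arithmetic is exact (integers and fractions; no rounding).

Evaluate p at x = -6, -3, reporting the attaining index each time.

p(-6) = max(-4+0·(-6)=-4, 5+1·(-6)=-1, -8+2·(-6)=-20, 6+3·(-6)=-12, -1+4·(-6)=-25, 0+5·(-6)=-30, 3+6·(-6)=-33, -5+7·(-6)=-47) = -1 (attained by i=1)
p(-3) = max(-4+0·(-3)=-4, 5+1·(-3)=2, -8+2·(-3)=-14, 6+3·(-3)=-3, -1+4·(-3)=-13, 0+5·(-3)=-15, 3+6·(-3)=-15, -5+7·(-3)=-26) = 2 (attained by i=1)
Answer: p(-6) = -1; p(-3) = 2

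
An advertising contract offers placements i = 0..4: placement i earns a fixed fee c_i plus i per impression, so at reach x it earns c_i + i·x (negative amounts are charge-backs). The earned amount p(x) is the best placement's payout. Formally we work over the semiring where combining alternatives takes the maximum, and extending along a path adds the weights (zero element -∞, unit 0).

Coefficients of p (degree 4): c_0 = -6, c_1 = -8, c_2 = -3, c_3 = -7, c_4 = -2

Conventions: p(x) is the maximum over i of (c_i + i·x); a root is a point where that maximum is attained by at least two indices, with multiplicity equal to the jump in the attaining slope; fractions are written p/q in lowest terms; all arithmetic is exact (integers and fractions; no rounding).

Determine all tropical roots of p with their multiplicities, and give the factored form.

hull edge (i=0, c=-6) to (i=2, c=-3): slope 3/2, span 2
hull edge (i=2, c=-3) to (i=4, c=-2): slope 1/2, span 2
Factored form: p(x) = -2 ⊗ (x ⊕ (-3/2)) ⊗ (x ⊕ (-3/2)) ⊗ (x ⊕ (-1/2)) ⊗ (x ⊕ (-1/2))
Answer: roots = -3/2 (mult 2), -1/2 (mult 2)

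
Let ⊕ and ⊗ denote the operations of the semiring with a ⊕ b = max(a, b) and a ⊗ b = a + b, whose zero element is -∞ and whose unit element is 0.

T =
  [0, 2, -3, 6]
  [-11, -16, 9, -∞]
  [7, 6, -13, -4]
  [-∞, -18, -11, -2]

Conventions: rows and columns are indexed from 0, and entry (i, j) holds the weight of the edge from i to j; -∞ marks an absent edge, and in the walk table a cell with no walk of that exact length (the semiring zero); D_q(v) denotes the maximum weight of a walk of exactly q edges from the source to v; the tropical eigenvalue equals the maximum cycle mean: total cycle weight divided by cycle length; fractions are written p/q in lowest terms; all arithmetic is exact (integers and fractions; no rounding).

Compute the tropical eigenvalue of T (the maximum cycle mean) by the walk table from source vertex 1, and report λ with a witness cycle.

q=0: [-∞, 0, -∞, -∞]
q=1: [-11, -16, 9, -∞]
q=2: [16, 15, -4, 5]
q=3: [16, 18, 24, 22]
q=4: [31, 30, 27, 22]
Optimal cycle mean attained by: cycle 1->2->1, total 9 + 6, length 2.
Answer: λ = 15/2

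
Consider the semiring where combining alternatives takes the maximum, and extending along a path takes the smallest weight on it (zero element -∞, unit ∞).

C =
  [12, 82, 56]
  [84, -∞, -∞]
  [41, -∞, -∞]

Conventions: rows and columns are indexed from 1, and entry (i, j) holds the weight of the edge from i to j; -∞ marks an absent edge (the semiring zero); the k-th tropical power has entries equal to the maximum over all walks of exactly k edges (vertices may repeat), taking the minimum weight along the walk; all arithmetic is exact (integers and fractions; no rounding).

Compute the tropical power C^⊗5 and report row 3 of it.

C^⊗2:
  [82, 12, 12]
  [12, 82, 56]
  [12, 41, 41]
C^⊗3:
  [12, 82, 56]
  [82, 12, 12]
  [41, 12, 12]
C^⊗4:
  [82, 12, 12]
  [12, 82, 56]
  [12, 41, 41]
C^⊗5:
  [12, 82, 56]
  [82, 12, 12]
  [41, 12, 12]
Answer: row 3 of C^⊗5 = [41, 12, 12]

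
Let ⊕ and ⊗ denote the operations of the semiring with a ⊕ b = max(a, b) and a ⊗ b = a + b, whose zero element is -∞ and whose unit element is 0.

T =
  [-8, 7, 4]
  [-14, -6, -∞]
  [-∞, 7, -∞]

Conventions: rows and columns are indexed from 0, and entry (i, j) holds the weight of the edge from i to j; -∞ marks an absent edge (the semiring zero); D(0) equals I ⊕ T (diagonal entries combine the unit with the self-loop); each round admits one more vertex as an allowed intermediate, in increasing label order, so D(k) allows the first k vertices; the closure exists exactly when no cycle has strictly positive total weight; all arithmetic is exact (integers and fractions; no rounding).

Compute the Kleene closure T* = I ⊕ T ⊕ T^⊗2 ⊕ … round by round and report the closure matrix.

D(0):
  [0, 7, 4]
  [-14, 0, -∞]
  [-∞, 7, 0]
D(1):
  [0, 7, 4]
  [-14, 0, -10]
  [-∞, 7, 0]
D(2):
  [0, 7, 4]
  [-14, 0, -10]
  [-7, 7, 0]
D(3):
  [0, 11, 4]
  [-14, 0, -10]
  [-7, 7, 0]
Answer: T* = [[0, 11, 4], [-14, 0, -10], [-7, 7, 0]]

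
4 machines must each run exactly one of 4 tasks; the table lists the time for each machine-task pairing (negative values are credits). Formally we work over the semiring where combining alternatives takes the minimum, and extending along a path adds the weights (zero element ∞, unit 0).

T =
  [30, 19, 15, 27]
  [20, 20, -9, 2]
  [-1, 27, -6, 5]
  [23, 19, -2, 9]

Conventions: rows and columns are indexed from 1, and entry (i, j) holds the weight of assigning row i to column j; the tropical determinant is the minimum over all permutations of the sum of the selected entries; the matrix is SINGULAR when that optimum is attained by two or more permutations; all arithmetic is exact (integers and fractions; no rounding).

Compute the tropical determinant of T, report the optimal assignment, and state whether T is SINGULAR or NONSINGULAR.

σ = (1, 2, 3, 4): 30 + 20 + (-6) + 9 = 53
σ = (1, 2, 4, 3): 30 + 20 + 5 + (-2) = 53
σ = (1, 3, 2, 4): 30 + (-9) + 27 + 9 = 57
σ = (1, 3, 4, 2): 30 + (-9) + 5 + 19 = 45
σ = (1, 4, 2, 3): 30 + 2 + 27 + (-2) = 57
σ = (1, 4, 3, 2): 30 + 2 + (-6) + 19 = 45
σ = (2, 1, 3, 4): 19 + 20 + (-6) + 9 = 42
σ = (2, 1, 4, 3): 19 + 20 + 5 + (-2) = 42
σ = (2, 3, 1, 4): 19 + (-9) + (-1) + 9 = 18
σ = (2, 3, 4, 1): 19 + (-9) + 5 + 23 = 38
σ = (2, 4, 1, 3): 19 + 2 + (-1) + (-2) = 18
σ = (2, 4, 3, 1): 19 + 2 + (-6) + 23 = 38
σ = (3, 1, 2, 4): 15 + 20 + 27 + 9 = 71
σ = (3, 1, 4, 2): 15 + 20 + 5 + 19 = 59
σ = (3, 2, 1, 4): 15 + 20 + (-1) + 9 = 43
σ = (3, 2, 4, 1): 15 + 20 + 5 + 23 = 63
σ = (3, 4, 1, 2): 15 + 2 + (-1) + 19 = 35
σ = (3, 4, 2, 1): 15 + 2 + 27 + 23 = 67
σ = (4, 1, 2, 3): 27 + 20 + 27 + (-2) = 72
σ = (4, 1, 3, 2): 27 + 20 + (-6) + 19 = 60
σ = (4, 2, 1, 3): 27 + 20 + (-1) + (-2) = 44
σ = (4, 2, 3, 1): 27 + 20 + (-6) + 23 = 64
σ = (4, 3, 1, 2): 27 + (-9) + (-1) + 19 = 36
σ = (4, 3, 2, 1): 27 + (-9) + 27 + 23 = 68
Optimal value attained by: σ = (2, 3, 1, 4).
Answer: det⊕(T) = 18; verdict: SINGULAR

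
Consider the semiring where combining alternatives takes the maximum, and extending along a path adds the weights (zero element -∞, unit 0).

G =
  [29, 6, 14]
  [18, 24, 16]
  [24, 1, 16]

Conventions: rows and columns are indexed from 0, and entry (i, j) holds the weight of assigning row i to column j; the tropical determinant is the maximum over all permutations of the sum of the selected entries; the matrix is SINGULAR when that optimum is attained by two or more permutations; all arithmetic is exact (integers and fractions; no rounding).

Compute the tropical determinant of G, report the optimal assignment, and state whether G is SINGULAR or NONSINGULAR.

σ = (0, 1, 2): 29 + 24 + 16 = 69
σ = (0, 2, 1): 29 + 16 + 1 = 46
σ = (1, 0, 2): 6 + 18 + 16 = 40
σ = (1, 2, 0): 6 + 16 + 24 = 46
σ = (2, 0, 1): 14 + 18 + 1 = 33
σ = (2, 1, 0): 14 + 24 + 24 = 62
Optimal value attained by: σ = (0, 1, 2).
Answer: det⊕(G) = 69; verdict: NONSINGULAR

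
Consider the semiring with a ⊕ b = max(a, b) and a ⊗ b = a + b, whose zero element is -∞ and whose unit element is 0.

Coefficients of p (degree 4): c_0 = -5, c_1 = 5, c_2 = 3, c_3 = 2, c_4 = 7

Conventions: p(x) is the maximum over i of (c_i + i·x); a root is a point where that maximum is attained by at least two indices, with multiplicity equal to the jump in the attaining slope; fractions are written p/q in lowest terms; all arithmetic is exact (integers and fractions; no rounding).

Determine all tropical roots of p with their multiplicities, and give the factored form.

hull edge (i=0, c=-5) to (i=1, c=5): slope 10, span 1
hull edge (i=1, c=5) to (i=4, c=7): slope 2/3, span 3
Factored form: p(x) = 7 ⊗ (x ⊕ (-10)) ⊗ (x ⊕ (-2/3)) ⊗ (x ⊕ (-2/3)) ⊗ (x ⊕ (-2/3))
Answer: roots = -10 (mult 1), -2/3 (mult 3)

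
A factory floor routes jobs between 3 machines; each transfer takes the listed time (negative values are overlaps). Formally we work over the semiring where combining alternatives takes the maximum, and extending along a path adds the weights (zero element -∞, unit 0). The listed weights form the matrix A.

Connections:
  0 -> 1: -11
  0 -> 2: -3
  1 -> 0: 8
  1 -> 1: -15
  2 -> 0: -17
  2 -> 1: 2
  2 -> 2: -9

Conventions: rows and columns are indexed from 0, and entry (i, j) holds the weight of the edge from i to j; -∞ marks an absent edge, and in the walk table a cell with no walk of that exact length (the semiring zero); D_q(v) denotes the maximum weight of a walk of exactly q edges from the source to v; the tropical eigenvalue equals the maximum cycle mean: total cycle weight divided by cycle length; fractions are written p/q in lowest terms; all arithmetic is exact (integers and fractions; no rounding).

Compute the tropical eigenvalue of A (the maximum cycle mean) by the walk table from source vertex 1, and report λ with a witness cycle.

q=0: [-∞, 0, -∞]
q=1: [8, -15, -∞]
q=2: [-7, -3, 5]
q=3: [5, 7, -4]
Optimal cycle mean attained by: cycle 0->2->1->0, total (-3) + 2 + 8, length 3.
Answer: λ = 7/3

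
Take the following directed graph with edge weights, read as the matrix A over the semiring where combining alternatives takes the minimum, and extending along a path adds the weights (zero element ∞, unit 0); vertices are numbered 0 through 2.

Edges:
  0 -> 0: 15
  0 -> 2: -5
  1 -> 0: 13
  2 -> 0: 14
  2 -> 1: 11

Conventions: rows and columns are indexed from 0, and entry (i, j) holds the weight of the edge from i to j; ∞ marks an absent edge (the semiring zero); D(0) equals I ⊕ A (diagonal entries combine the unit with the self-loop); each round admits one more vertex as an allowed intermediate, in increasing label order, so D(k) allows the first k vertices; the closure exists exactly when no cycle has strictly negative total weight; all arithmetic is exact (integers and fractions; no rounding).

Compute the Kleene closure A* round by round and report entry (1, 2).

D(0):
  [0, ∞, -5]
  [13, 0, ∞]
  [14, 11, 0]
D(1):
  [0, ∞, -5]
  [13, 0, 8]
  [14, 11, 0]
D(2):
  [0, ∞, -5]
  [13, 0, 8]
  [14, 11, 0]
D(3):
  [0, 6, -5]
  [13, 0, 8]
  [14, 11, 0]
Answer: A*[1][2] = 8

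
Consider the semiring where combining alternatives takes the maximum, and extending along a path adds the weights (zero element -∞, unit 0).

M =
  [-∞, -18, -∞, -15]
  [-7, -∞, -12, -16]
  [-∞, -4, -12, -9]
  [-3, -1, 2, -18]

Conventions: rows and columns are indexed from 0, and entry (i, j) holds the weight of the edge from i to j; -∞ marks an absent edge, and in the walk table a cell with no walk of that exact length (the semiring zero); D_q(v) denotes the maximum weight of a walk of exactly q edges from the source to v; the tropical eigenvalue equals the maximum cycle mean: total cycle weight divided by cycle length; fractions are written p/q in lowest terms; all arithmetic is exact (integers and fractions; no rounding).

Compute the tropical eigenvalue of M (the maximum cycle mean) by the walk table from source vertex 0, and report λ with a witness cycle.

q=0: [0, -∞, -∞, -∞]
q=1: [-∞, -18, -∞, -15]
q=2: [-18, -16, -13, -33]
q=3: [-23, -17, -25, -22]
q=4: [-24, -23, -20, -33]
Optimal cycle mean attained by: cycle 2->3->2, total (-9) + 2, length 2.
Answer: λ = -7/2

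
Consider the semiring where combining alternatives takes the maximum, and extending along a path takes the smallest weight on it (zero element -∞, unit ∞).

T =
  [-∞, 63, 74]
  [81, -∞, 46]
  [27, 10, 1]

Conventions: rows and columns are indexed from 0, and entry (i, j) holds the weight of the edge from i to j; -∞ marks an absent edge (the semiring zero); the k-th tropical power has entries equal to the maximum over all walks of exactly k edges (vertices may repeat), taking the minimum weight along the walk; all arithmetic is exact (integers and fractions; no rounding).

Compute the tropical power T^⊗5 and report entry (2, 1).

T^⊗2:
  [63, 10, 46]
  [27, 63, 74]
  [10, 27, 27]
T^⊗3:
  [27, 63, 63]
  [63, 27, 46]
  [27, 10, 27]
T^⊗4:
  [63, 27, 46]
  [27, 63, 63]
  [27, 27, 27]
T^⊗5:
  [27, 63, 63]
  [63, 27, 46]
  [27, 27, 27]
Key observation: the optimum is the walk 2->0->1->2->0->1, with weight 27 min 63 min 46 min 27 min 63 = 27.
Optimal value attained by: walk 2->0->1->2->0->1.
Answer: (T^⊗5)[2][1] = 27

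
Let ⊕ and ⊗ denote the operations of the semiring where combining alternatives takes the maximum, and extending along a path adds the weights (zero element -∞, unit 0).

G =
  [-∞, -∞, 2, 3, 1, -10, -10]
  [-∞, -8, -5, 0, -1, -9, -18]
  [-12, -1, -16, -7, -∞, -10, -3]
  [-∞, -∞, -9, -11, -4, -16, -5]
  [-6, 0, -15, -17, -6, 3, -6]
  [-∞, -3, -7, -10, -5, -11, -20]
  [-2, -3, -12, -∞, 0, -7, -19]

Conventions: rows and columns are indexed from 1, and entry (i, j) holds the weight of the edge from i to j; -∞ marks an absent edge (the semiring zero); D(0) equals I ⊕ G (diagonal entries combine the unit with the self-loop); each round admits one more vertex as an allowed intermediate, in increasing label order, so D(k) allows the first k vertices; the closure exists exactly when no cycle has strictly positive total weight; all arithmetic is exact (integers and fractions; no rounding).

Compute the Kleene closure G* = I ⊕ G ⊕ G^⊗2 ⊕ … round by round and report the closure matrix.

D(0):
  [0, -∞, 2, 3, 1, -10, -10]
  [-∞, 0, -5, 0, -1, -9, -18]
  [-12, -1, 0, -7, -∞, -10, -3]
  [-∞, -∞, -9, 0, -4, -16, -5]
  [-6, 0, -15, -17, 0, 3, -6]
  [-∞, -3, -7, -10, -5, 0, -20]
  [-2, -3, -12, -∞, 0, -7, 0]
D(1):
  [0, -∞, 2, 3, 1, -10, -10]
  [-∞, 0, -5, 0, -1, -9, -18]
  [-12, -1, 0, -7, -11, -10, -3]
  [-∞, -∞, -9, 0, -4, -16, -5]
  [-6, 0, -4, -3, 0, 3, -6]
  [-∞, -3, -7, -10, -5, 0, -20]
  [-2, -3, 0, 1, 0, -7, 0]
D(2):
  [0, -∞, 2, 3, 1, -10, -10]
  [-∞, 0, -5, 0, -1, -9, -18]
  [-12, -1, 0, -1, -2, -10, -3]
  [-∞, -∞, -9, 0, -4, -16, -5]
  [-6, 0, -4, 0, 0, 3, -6]
  [-∞, -3, -7, -3, -4, 0, -20]
  [-2, -3, 0, 1, 0, -7, 0]
D(3):
  [0, 1, 2, 3, 1, -8, -1]
  [-17, 0, -5, 0, -1, -9, -8]
  [-12, -1, 0, -1, -2, -10, -3]
  [-21, -10, -9, 0, -4, -16, -5]
  [-6, 0, -4, 0, 0, 3, -6]
  [-19, -3, -7, -3, -4, 0, -10]
  [-2, -1, 0, 1, 0, -7, 0]
D(4):
  [0, 1, 2, 3, 1, -8, -1]
  [-17, 0, -5, 0, -1, -9, -5]
  [-12, -1, 0, -1, -2, -10, -3]
  [-21, -10, -9, 0, -4, -16, -5]
  [-6, 0, -4, 0, 0, 3, -5]
  [-19, -3, -7, -3, -4, 0, -8]
  [-2, -1, 0, 1, 0, -7, 0]
D(5):
  [0, 1, 2, 3, 1, 4, -1]
  [-7, 0, -5, 0, -1, 2, -5]
  [-8, -1, 0, -1, -2, 1, -3]
  [-10, -4, -8, 0, -4, -1, -5]
  [-6, 0, -4, 0, 0, 3, -5]
  [-10, -3, -7, -3, -4, 0, -8]
  [-2, 0, 0, 1, 0, 3, 0]
D(6):
  [0, 1, 2, 3, 1, 4, -1]
  [-7, 0, -5, 0, -1, 2, -5]
  [-8, -1, 0, -1, -2, 1, -3]
  [-10, -4, -8, 0, -4, -1, -5]
  [-6, 0, -4, 0, 0, 3, -5]
  [-10, -3, -7, -3, -4, 0, -8]
  [-2, 0, 0, 1, 0, 3, 0]
D(7):
  [0, 1, 2, 3, 1, 4, -1]
  [-7, 0, -5, 0, -1, 2, -5]
  [-5, -1, 0, -1, -2, 1, -3]
  [-7, -4, -5, 0, -4, -1, -5]
  [-6, 0, -4, 0, 0, 3, -5]
  [-10, -3, -7, -3, -4, 0, -8]
  [-2, 0, 0, 1, 0, 3, 0]
Answer: G* = [[0, 1, 2, 3, 1, 4, -1], [-7, 0, -5, 0, -1, 2, -5], [-5, -1, 0, -1, -2, 1, -3], [-7, -4, -5, 0, -4, -1, -5], [-6, 0, -4, 0, 0, 3, -5], [-10, -3, -7, -3, -4, 0, -8], [-2, 0, 0, 1, 0, 3, 0]]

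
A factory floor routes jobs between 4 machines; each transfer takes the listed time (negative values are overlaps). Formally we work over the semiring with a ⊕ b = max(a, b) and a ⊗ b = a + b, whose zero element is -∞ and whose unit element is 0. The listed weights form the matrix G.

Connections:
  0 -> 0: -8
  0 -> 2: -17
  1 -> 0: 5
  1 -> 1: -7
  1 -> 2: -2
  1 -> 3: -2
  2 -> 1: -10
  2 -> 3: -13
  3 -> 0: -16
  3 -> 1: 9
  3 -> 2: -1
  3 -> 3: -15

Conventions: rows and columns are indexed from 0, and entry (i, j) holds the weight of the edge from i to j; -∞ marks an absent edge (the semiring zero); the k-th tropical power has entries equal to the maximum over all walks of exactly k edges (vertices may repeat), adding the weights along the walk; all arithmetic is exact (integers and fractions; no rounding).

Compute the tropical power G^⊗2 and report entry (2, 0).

G^⊗2:
  [-16, -27, -25, -30]
  [-2, 7, -3, -9]
  [-5, -4, -12, -12]
  [14, 2, 7, 7]
Key observation: the optimum is the walk 2->1->0, with weight (-10) + 5 = -5.
Optimal value attained by: walk 2->1->0.
Answer: (G^⊗2)[2][0] = -5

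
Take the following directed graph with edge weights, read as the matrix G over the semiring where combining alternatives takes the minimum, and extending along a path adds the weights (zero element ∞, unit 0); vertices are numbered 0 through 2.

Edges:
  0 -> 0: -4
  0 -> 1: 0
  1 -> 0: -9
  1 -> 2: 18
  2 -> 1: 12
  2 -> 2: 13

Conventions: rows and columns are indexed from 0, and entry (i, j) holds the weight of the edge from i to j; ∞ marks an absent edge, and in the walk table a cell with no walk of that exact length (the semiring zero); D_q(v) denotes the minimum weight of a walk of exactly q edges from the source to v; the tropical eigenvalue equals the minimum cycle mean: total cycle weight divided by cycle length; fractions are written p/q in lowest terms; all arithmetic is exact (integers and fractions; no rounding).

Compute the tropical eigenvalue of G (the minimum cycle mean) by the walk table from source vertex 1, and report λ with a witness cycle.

q=0: [∞, 0, ∞]
q=1: [-9, ∞, 18]
q=2: [-13, -9, 31]
q=3: [-18, -13, 9]
Optimal cycle mean attained by: cycle 0->1->0, total 0 + (-9), length 2.
Answer: λ = -9/2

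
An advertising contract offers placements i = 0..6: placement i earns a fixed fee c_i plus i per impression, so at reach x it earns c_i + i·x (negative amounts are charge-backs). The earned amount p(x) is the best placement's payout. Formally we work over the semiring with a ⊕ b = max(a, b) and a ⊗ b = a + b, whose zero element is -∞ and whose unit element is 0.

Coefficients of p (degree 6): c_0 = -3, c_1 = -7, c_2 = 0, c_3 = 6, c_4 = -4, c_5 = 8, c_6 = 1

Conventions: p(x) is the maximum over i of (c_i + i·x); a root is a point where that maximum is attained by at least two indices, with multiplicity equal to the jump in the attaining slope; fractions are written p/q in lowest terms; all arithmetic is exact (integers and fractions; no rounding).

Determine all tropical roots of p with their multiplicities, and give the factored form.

hull edge (i=0, c=-3) to (i=3, c=6): slope 3, span 3
hull edge (i=3, c=6) to (i=5, c=8): slope 1, span 2
hull edge (i=5, c=8) to (i=6, c=1): slope -7, span 1
Factored form: p(x) = 1 ⊗ (x ⊕ (-3)) ⊗ (x ⊕ (-3)) ⊗ (x ⊕ (-3)) ⊗ (x ⊕ (-1)) ⊗ (x ⊕ (-1)) ⊗ (x ⊕ 7)
Answer: roots = -3 (mult 3), -1 (mult 2), 7 (mult 1)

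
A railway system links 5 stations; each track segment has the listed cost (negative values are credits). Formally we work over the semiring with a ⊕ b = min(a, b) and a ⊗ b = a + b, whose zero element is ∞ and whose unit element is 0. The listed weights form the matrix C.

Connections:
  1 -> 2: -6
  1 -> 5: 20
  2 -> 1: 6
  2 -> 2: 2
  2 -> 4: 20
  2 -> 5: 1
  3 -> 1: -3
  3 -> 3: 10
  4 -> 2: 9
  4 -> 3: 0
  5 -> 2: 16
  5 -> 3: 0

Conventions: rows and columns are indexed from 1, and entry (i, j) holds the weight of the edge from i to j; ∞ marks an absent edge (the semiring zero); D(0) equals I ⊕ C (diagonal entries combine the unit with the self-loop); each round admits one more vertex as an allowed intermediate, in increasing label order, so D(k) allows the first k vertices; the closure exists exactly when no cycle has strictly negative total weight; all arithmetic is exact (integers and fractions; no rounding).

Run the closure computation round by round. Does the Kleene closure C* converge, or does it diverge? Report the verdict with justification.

D(0):
  [0, -6, ∞, ∞, 20]
  [6, 0, ∞, 20, 1]
  [-3, ∞, 0, ∞, ∞]
  [∞, 9, 0, 0, ∞]
  [∞, 16, 0, ∞, 0]
D(1):
  [0, -6, ∞, ∞, 20]
  [6, 0, ∞, 20, 1]
  [-3, -9, 0, ∞, 17]
  [∞, 9, 0, 0, ∞]
  [∞, 16, 0, ∞, 0]
D(2):
  [0, -6, ∞, 14, -5]
  [6, 0, ∞, 20, 1]
  [-3, -9, 0, 11, -8]
  [15, 9, 0, 0, 10]
  [22, 16, 0, 36, 0]
Detection: at round 3, diagonal entry (5, 5) turns strictly negative.
Key observation: the cycle 5->3->1->2->5 has total weight 0 + (-3) + (-6) + 1, which is strictly negative.
Answer: DIVERGES — negative cycle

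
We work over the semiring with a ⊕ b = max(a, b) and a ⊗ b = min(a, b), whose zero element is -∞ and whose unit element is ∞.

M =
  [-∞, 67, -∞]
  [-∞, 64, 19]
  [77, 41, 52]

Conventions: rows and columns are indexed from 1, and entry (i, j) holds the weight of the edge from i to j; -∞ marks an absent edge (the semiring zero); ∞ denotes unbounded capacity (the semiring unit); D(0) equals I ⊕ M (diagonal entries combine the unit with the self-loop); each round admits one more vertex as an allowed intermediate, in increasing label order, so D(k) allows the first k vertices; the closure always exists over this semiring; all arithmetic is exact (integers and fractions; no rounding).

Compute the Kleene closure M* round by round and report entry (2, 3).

D(0):
  [∞, 67, -∞]
  [-∞, ∞, 19]
  [77, 41, ∞]
D(1):
  [∞, 67, -∞]
  [-∞, ∞, 19]
  [77, 67, ∞]
D(2):
  [∞, 67, 19]
  [-∞, ∞, 19]
  [77, 67, ∞]
D(3):
  [∞, 67, 19]
  [19, ∞, 19]
  [77, 67, ∞]
Answer: M*[2][3] = 19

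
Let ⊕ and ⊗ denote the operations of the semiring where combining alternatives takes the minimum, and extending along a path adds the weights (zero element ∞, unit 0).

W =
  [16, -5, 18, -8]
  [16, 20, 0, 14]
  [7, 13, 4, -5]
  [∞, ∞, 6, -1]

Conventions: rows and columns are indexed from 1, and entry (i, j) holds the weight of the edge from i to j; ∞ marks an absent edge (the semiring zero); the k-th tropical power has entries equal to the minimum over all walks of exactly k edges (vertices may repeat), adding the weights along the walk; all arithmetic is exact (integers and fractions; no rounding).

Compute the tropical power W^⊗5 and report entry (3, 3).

W^⊗2:
  [11, 11, -5, -9]
  [7, 11, 4, -5]
  [11, 2, 1, -6]
  [13, 19, 5, -2]
W^⊗3:
  [2, 6, -3, -10]
  [11, 2, 1, -6]
  [8, 6, 0, -7]
  [12, 8, 4, -3]
W^⊗4:
  [4, -3, -4, -11]
  [8, 6, 0, -7]
  [7, 3, -1, -8]
  [11, 7, 3, -4]
W^⊗5:
  [3, -1, -5, -12]
  [7, 3, -1, -8]
  [6, 2, -2, -9]
  [10, 6, 2, -5]
Key observation: the optimum is the walk 3->4->4->4->4->3, with weight (-5) + (-1) + (-1) + (-1) + 6 = -2.
Optimal value attained by: walk 3->4->4->4->4->3.
Answer: (W^⊗5)[3][3] = -2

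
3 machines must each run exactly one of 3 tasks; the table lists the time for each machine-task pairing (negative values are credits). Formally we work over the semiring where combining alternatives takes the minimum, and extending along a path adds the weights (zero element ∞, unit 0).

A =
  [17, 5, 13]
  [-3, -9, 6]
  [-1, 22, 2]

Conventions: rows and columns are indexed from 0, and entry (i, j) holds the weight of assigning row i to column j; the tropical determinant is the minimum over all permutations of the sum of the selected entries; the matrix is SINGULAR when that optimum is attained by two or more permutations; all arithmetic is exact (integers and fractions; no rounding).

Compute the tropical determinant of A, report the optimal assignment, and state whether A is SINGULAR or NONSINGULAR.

σ = (0, 1, 2): 17 + (-9) + 2 = 10
σ = (0, 2, 1): 17 + 6 + 22 = 45
σ = (1, 0, 2): 5 + (-3) + 2 = 4
σ = (1, 2, 0): 5 + 6 + (-1) = 10
σ = (2, 0, 1): 13 + (-3) + 22 = 32
σ = (2, 1, 0): 13 + (-9) + (-1) = 3
Optimal value attained by: σ = (2, 1, 0).
Answer: det⊕(A) = 3; verdict: NONSINGULAR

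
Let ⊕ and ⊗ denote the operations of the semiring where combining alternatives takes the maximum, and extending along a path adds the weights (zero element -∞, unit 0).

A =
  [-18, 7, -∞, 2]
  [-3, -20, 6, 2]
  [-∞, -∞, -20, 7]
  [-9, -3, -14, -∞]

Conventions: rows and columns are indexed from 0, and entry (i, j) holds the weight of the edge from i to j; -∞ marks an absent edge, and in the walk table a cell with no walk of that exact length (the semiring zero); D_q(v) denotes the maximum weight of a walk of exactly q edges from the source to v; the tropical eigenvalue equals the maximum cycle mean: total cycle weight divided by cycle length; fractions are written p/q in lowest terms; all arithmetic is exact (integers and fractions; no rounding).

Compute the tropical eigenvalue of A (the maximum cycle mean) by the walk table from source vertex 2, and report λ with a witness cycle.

q=0: [-∞, -∞, 0, -∞]
q=1: [-∞, -∞, -20, 7]
q=2: [-2, 4, -7, -13]
q=3: [1, 5, 10, 6]
q=4: [2, 8, 11, 17]
Optimal cycle mean attained by: cycle 1->2->3->1, total 6 + 7 + (-3), length 3.
Answer: λ = 10/3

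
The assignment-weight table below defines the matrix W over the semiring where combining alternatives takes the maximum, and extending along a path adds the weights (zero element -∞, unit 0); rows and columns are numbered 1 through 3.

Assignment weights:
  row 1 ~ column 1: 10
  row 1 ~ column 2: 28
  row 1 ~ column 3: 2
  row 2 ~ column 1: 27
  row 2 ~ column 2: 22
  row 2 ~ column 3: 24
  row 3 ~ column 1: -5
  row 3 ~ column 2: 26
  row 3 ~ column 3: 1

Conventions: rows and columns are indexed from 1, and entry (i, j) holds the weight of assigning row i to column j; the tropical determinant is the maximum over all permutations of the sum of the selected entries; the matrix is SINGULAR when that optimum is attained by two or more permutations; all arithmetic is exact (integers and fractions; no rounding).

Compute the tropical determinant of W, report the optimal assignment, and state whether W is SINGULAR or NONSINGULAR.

σ = (1, 2, 3): 10 + 22 + 1 = 33
σ = (1, 3, 2): 10 + 24 + 26 = 60
σ = (2, 1, 3): 28 + 27 + 1 = 56
σ = (2, 3, 1): 28 + 24 + (-5) = 47
σ = (3, 1, 2): 2 + 27 + 26 = 55
σ = (3, 2, 1): 2 + 22 + (-5) = 19
Optimal value attained by: σ = (1, 3, 2).
Answer: det⊕(W) = 60; verdict: NONSINGULAR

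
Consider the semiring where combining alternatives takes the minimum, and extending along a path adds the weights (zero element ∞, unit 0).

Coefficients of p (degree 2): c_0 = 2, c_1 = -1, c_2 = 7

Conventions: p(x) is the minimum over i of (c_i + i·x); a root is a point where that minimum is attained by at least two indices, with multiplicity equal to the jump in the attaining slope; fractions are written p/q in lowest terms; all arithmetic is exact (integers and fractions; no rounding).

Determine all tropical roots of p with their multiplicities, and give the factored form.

hull edge (i=0, c=2) to (i=1, c=-1): slope -3, span 1
hull edge (i=1, c=-1) to (i=2, c=7): slope 8, span 1
Factored form: p(x) = 7 ⊗ (x ⊕ (-8)) ⊗ (x ⊕ 3)
Answer: roots = -8 (mult 1), 3 (mult 1)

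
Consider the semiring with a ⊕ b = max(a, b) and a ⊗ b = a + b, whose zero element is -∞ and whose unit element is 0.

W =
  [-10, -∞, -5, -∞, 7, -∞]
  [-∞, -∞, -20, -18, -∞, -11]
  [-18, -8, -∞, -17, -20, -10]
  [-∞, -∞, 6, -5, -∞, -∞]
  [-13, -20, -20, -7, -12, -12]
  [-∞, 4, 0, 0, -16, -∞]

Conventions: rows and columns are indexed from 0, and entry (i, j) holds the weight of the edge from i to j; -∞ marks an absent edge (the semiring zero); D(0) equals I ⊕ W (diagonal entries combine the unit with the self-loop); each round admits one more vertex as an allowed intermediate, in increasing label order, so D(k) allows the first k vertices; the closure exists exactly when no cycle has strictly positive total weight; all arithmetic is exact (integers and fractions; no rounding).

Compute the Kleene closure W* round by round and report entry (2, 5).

D(0):
  [0, -∞, -5, -∞, 7, -∞]
  [-∞, 0, -20, -18, -∞, -11]
  [-18, -8, 0, -17, -20, -10]
  [-∞, -∞, 6, 0, -∞, -∞]
  [-13, -20, -20, -7, 0, -12]
  [-∞, 4, 0, 0, -16, 0]
D(1):
  [0, -∞, -5, -∞, 7, -∞]
  [-∞, 0, -20, -18, -∞, -11]
  [-18, -8, 0, -17, -11, -10]
  [-∞, -∞, 6, 0, -∞, -∞]
  [-13, -20, -18, -7, 0, -12]
  [-∞, 4, 0, 0, -16, 0]
D(2):
  [0, -∞, -5, -∞, 7, -∞]
  [-∞, 0, -20, -18, -∞, -11]
  [-18, -8, 0, -17, -11, -10]
  [-∞, -∞, 6, 0, -∞, -∞]
  [-13, -20, -18, -7, 0, -12]
  [-∞, 4, 0, 0, -16, 0]
D(3):
  [0, -13, -5, -22, 7, -15]
  [-38, 0, -20, -18, -31, -11]
  [-18, -8, 0, -17, -11, -10]
  [-12, -2, 6, 0, -5, -4]
  [-13, -20, -18, -7, 0, -12]
  [-18, 4, 0, 0, -11, 0]
D(4):
  [0, -13, -5, -22, 7, -15]
  [-30, 0, -12, -18, -23, -11]
  [-18, -8, 0, -17, -11, -10]
  [-12, -2, 6, 0, -5, -4]
  [-13, -9, -1, -7, 0, -11]
  [-12, 4, 6, 0, -5, 0]
D(5):
  [0, -2, 6, 0, 7, -4]
  [-30, 0, -12, -18, -23, -11]
  [-18, -8, 0, -17, -11, -10]
  [-12, -2, 6, 0, -5, -4]
  [-13, -9, -1, -7, 0, -11]
  [-12, 4, 6, 0, -5, 0]
D(6):
  [0, 0, 6, 0, 7, -4]
  [-23, 0, -5, -11, -16, -11]
  [-18, -6, 0, -10, -11, -10]
  [-12, 0, 6, 0, -5, -4]
  [-13, -7, -1, -7, 0, -11]
  [-12, 4, 6, 0, -5, 0]
Answer: W*[2][5] = -10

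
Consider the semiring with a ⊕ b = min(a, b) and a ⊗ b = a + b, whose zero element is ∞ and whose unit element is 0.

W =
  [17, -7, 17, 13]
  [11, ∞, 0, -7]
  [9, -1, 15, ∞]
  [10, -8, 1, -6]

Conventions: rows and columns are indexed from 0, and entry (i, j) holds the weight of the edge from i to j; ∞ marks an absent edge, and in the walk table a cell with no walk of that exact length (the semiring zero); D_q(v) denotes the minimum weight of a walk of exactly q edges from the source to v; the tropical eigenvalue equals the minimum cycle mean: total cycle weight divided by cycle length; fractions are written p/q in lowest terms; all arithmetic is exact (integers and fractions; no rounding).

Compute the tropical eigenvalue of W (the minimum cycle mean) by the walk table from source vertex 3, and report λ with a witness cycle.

q=0: [∞, ∞, ∞, 0]
q=1: [10, -8, 1, -6]
q=2: [3, -14, -8, -15]
q=3: [-5, -23, -14, -21]
q=4: [-12, -29, -23, -30]
Optimal cycle mean attained by: cycle 1->3->1, total (-7) + (-8), length 2.
Answer: λ = -15/2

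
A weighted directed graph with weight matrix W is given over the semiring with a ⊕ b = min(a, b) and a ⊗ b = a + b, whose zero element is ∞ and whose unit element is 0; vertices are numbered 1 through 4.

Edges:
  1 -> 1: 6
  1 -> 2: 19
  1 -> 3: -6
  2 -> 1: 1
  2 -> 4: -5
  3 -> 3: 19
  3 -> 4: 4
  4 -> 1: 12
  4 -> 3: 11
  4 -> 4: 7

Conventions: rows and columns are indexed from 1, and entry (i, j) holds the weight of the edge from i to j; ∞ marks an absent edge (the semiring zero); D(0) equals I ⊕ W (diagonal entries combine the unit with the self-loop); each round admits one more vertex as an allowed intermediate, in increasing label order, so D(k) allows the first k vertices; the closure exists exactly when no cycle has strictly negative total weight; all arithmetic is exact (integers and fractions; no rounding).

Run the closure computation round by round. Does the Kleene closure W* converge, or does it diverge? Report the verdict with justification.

D(0):
  [0, 19, -6, ∞]
  [1, 0, ∞, -5]
  [∞, ∞, 0, 4]
  [12, ∞, 11, 0]
D(1):
  [0, 19, -6, ∞]
  [1, 0, -5, -5]
  [∞, ∞, 0, 4]
  [12, 31, 6, 0]
D(2):
  [0, 19, -6, 14]
  [1, 0, -5, -5]
  [∞, ∞, 0, 4]
  [12, 31, 6, 0]
D(3):
  [0, 19, -6, -2]
  [1, 0, -5, -5]
  [∞, ∞, 0, 4]
  [12, 31, 6, 0]
D(4):
  [0, 19, -6, -2]
  [1, 0, -5, -5]
  [16, 35, 0, 4]
  [12, 31, 6, 0]
Key observation: every diagonal entry stays at the unit through all rounds, so no improving cycle exists.
Answer: CONVERGES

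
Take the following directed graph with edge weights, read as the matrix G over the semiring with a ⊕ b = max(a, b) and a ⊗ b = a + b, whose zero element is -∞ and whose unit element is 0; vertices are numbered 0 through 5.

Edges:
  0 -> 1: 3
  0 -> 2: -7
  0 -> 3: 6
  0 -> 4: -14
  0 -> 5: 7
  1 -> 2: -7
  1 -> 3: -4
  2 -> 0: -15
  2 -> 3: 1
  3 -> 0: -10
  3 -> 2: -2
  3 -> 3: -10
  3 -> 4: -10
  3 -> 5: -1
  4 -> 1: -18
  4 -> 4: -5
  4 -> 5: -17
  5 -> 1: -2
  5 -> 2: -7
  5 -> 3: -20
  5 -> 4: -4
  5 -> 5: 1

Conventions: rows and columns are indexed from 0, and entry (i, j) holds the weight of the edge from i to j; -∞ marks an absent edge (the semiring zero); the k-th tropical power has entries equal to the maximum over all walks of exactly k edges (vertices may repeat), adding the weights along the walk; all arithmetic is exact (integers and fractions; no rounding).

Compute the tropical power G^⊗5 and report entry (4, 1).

G^⊗2:
  [-4, 5, 4, -1, 3, 8]
  [-14, -∞, -6, -6, -14, -5]
  [-9, -12, -1, -9, -9, 0]
  [-17, -3, -8, -1, -5, 0]
  [-∞, -19, -24, -22, -10, -16]
  [-22, -1, -6, -6, -3, 2]
G^⊗3:
  [-11, 6, 1, 5, 4, 9]
  [-16, -7, -8, -5, -9, -4]
  [-16, -2, -7, 0, -4, 1]
  [-11, -2, -3, -7, -4, 1]
  [-32, -18, -23, -23, -15, -15]
  [-16, 0, -5, -5, -2, 3]
G^⊗4:
  [-5, 7, 3, 2, 5, 10]
  [-15, -6, -7, -7, -8, -3]
  [-10, -1, -2, -6, -3, 2]
  [-17, -1, -6, -2, -3, 2]
  [-33, -17, -22, -22, -19, -14]
  [-15, 1, -4, -4, -1, 4]
G^⊗5:
  [-8, 8, 3, 4, 6, 11]
  [-17, -5, -9, -6, -7, -2]
  [-16, 0, -5, -1, -2, 3]
  [-12, 0, -4, -5, -2, 3]
  [-32, -16, -21, -21, -18, -13]
  [-14, 2, -3, -3, 0, 5]
Key observation: the optimum is the walk 4->5->5->5->5->1, with weight (-17) + 1 + 1 + 1 + (-2) = -16.
Optimal value attained by: walk 4->5->5->5->5->1.
Answer: (G^⊗5)[4][1] = -16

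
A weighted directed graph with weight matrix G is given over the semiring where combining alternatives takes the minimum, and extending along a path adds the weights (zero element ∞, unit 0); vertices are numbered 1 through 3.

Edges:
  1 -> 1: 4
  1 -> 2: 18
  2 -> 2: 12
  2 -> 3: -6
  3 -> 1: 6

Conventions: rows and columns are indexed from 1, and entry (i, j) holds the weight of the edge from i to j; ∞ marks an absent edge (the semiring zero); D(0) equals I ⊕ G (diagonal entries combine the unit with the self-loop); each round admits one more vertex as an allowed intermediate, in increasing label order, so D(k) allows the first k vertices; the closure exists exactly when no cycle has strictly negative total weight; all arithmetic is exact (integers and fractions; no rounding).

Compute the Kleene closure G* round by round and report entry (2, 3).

D(0):
  [0, 18, ∞]
  [∞, 0, -6]
  [6, ∞, 0]
D(1):
  [0, 18, ∞]
  [∞, 0, -6]
  [6, 24, 0]
D(2):
  [0, 18, 12]
  [∞, 0, -6]
  [6, 24, 0]
D(3):
  [0, 18, 12]
  [0, 0, -6]
  [6, 24, 0]
Answer: G*[2][3] = -6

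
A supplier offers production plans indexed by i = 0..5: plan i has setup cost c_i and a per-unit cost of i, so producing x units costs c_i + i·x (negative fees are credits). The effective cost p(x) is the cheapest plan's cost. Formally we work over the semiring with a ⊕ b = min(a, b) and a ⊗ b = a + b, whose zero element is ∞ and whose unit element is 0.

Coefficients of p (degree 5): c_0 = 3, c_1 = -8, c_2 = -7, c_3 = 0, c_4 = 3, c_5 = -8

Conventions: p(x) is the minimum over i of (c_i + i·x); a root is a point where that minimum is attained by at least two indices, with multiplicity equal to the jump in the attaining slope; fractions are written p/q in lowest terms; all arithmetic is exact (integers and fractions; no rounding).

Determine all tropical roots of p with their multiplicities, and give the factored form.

hull edge (i=0, c=3) to (i=1, c=-8): slope -11, span 1
hull edge (i=1, c=-8) to (i=5, c=-8): slope 0, span 4
Factored form: p(x) = -8 ⊗ (x ⊕ 0) ⊗ (x ⊕ 0) ⊗ (x ⊕ 0) ⊗ (x ⊕ 0) ⊗ (x ⊕ 11)
Answer: roots = 0 (mult 4), 11 (mult 1)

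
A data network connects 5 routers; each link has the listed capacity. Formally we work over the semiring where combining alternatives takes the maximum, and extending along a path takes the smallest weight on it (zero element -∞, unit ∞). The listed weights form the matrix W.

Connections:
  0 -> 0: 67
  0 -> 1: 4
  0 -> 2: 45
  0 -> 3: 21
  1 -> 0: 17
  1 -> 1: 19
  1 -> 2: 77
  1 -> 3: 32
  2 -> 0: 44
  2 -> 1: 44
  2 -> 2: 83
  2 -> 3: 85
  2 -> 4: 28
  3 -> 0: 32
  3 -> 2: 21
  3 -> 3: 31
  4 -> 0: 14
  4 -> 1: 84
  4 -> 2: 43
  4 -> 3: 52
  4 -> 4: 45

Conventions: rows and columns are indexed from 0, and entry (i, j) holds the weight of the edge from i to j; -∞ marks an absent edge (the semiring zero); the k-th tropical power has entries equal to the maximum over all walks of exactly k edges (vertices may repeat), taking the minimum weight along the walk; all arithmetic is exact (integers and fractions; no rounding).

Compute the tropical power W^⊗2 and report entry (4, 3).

W^⊗2:
  [67, 44, 45, 45, 28]
  [44, 44, 77, 77, 28]
  [44, 44, 83, 83, 28]
  [32, 21, 32, 31, 21]
  [43, 45, 77, 45, 45]
Key observation: the optimum is the walk 4->4->3, with weight 45 min 52 = 45.
Optimal value attained by: walk 4->4->3.
Answer: (W^⊗2)[4][3] = 45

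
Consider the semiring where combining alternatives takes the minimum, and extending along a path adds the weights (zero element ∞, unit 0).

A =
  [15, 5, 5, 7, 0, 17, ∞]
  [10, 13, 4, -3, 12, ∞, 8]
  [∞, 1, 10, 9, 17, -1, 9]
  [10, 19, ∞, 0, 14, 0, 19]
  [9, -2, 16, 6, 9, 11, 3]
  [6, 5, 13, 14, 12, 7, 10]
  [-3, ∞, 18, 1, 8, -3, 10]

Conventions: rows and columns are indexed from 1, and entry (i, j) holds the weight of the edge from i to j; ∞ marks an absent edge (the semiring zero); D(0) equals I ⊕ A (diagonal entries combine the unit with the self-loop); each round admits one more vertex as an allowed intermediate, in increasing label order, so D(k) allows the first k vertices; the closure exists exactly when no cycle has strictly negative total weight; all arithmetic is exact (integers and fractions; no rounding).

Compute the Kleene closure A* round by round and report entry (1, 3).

D(0):
  [0, 5, 5, 7, 0, 17, ∞]
  [10, 0, 4, -3, 12, ∞, 8]
  [∞, 1, 0, 9, 17, -1, 9]
  [10, 19, ∞, 0, 14, 0, 19]
  [9, -2, 16, 6, 0, 11, 3]
  [6, 5, 13, 14, 12, 0, 10]
  [-3, ∞, 18, 1, 8, -3, 0]
D(1):
  [0, 5, 5, 7, 0, 17, ∞]
  [10, 0, 4, -3, 10, 27, 8]
  [∞, 1, 0, 9, 17, -1, 9]
  [10, 15, 15, 0, 10, 0, 19]
  [9, -2, 14, 6, 0, 11, 3]
  [6, 5, 11, 13, 6, 0, 10]
  [-3, 2, 2, 1, -3, -3, 0]
D(2):
  [0, 5, 5, 2, 0, 17, 13]
  [10, 0, 4, -3, 10, 27, 8]
  [11, 1, 0, -2, 11, -1, 9]
  [10, 15, 15, 0, 10, 0, 19]
  [8, -2, 2, -5, 0, 11, 3]
  [6, 5, 9, 2, 6, 0, 10]
  [-3, 2, 2, -1, -3, -3, 0]
D(3):
  [0, 5, 5, 2, 0, 4, 13]
  [10, 0, 4, -3, 10, 3, 8]
  [11, 1, 0, -2, 11, -1, 9]
  [10, 15, 15, 0, 10, 0, 19]
  [8, -2, 2, -5, 0, 1, 3]
  [6, 5, 9, 2, 6, 0, 10]
  [-3, 2, 2, -1, -3, -3, 0]
D(4):
  [0, 5, 5, 2, 0, 2, 13]
  [7, 0, 4, -3, 7, -3, 8]
  [8, 1, 0, -2, 8, -2, 9]
  [10, 15, 15, 0, 10, 0, 19]
  [5, -2, 2, -5, 0, -5, 3]
  [6, 5, 9, 2, 6, 0, 10]
  [-3, 2, 2, -1, -3, -3, 0]
D(5):
  [0, -2, 2, -5, 0, -5, 3]
  [7, 0, 4, -3, 7, -3, 8]
  [8, 1, 0, -2, 8, -2, 9]
  [10, 8, 12, 0, 10, 0, 13]
  [5, -2, 2, -5, 0, -5, 3]
  [6, 4, 8, 1, 6, 0, 9]
  [-3, -5, -1, -8, -3, -8, 0]
D(6):
  [0, -2, 2, -5, 0, -5, 3]
  [3, 0, 4, -3, 3, -3, 6]
  [4, 1, 0, -2, 4, -2, 7]
  [6, 4, 8, 0, 6, 0, 9]
  [1, -2, 2, -5, 0, -5, 3]
  [6, 4, 8, 1, 6, 0, 9]
  [-3, -5, -1, -8, -3, -8, 0]
D(7):
  [0, -2, 2, -5, 0, -5, 3]
  [3, 0, 4, -3, 3, -3, 6]
  [4, 1, 0, -2, 4, -2, 7]
  [6, 4, 8, 0, 6, 0, 9]
  [0, -2, 2, -5, 0, -5, 3]
  [6, 4, 8, 1, 6, 0, 9]
  [-3, -5, -1, -8, -3, -8, 0]
Answer: A*[1][3] = 2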